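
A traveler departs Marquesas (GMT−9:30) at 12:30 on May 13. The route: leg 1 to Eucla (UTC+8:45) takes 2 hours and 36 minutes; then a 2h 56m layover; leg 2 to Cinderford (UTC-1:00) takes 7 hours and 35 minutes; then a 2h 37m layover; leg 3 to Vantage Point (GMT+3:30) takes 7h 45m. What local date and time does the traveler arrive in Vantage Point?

Convert departure to UTC: 12:30 + 9:30 = 22:00 UTC on May 13.
Add 2 hours 36 minutes leg 1 → 00:36 UTC (May 14).
Add 2 hours 56 minutes layover in Eucla → 03:32 UTC.
Add 7 hours 35 minutes leg 2 → 11:07 UTC.
Add 2 hours 37 minutes layover in Cinderford → 13:44 UTC.
Add 7 hours 45 minutes leg 3 → 21:29 UTC.
Vantage Point is UTC+3:30, so local arrival = 21:29 + 3:30 = 00:59 on May 15.

00:59 on May 15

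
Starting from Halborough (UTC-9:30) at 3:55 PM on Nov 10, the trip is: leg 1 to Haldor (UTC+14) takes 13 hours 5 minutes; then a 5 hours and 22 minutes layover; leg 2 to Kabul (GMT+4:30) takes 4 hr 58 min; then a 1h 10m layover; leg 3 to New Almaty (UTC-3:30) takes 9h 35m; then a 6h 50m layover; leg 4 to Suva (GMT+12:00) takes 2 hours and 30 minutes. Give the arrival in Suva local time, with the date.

8:55 AM on Nov 13

Convert departure to UTC: 3:55 PM + 9:30 = 1:25 AM UTC on Nov 11.
Add 13 hours 5 minutes leg 1 → 2:30 PM UTC.
Add 5 hours and 22 minutes layover in Haldor → 7:52 PM UTC.
Add 4 hours 58 minutes leg 2 → 12:50 AM UTC (Nov 12).
Add 1 hour and 10 minutes layover in Kabul → 2:00 AM UTC.
Add 9 hours and 35 minutes leg 3 → 11:35 AM UTC.
Add 6 hours 50 minutes layover in New Almaty → 6:25 PM UTC.
Add 2 hours 30 minutes leg 4 → 8:55 PM UTC.
Suva is UTC+12:00, so local arrival = 8:55 PM + 12:00 = 8:55 AM on Nov 13.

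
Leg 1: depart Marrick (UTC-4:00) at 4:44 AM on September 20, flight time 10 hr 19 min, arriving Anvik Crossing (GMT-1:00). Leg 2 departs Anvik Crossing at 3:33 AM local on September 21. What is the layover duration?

Convert departure to UTC: 4:44 AM + 4:00 = 8:44 AM UTC on Sep 20.
Add 10 hours and 19 minutes flight time → 7:03 PM UTC.
Anvik Crossing is UTC−1:00, so local arrival = 7:03 PM − 1:00 = 6:03 PM on Sep 20.
Layover = 3:33 AM − 6:03 PM (+1 day) = 9 hours 30 minutes.

9 hours 30 minutes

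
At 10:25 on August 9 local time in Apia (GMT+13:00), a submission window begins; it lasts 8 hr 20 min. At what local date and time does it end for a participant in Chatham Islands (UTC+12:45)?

18:30 on Aug 9

Chatham Islands is 0:15 behind Apia.
After 8 hours 20 minutes it is 18:45 in Apia.
Shift by the zone difference: 18:45 − 0:15 = 18:30 on Aug 9 in Chatham Islands.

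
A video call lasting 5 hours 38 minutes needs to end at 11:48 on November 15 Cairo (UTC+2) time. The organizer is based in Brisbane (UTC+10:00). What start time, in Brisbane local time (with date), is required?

14:10 on November 15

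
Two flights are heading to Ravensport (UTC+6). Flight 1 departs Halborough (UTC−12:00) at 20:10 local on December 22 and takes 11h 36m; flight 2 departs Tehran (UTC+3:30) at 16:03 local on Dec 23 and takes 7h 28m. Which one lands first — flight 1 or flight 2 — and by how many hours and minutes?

the first, by 15 minutes

Flight 1 in UTC: 20:10 + 12:00 = 08:10 on Dec 23.
+11 hours 36 minutes → arrive 19:46 UTC on Dec 23.
Flight 2 in UTC: 16:03 − 3:30 = 12:33 on Dec 23.
+7 hours 28 minutes → arrive 20:01 UTC on Dec 23.
Flight 1 lands earlier by 15 minutes.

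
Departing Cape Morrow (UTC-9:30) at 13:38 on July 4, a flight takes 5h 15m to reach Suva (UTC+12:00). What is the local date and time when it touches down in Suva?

Convert departure to UTC: 13:38 + 9:30 = 23:08 UTC on Jul 4.
Add 5 hours and 15 minutes travel time → 04:23 UTC (Jul 5).
Suva is UTC+12:00, so local arrival = 04:23 + 12:00 = 16:23 on Jul 5.

16:23 on July 5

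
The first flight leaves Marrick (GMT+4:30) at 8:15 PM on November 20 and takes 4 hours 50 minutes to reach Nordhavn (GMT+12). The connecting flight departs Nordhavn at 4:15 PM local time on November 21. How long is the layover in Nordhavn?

Convert departure to UTC: 8:15 PM − 4:30 = 3:45 PM UTC on Nov 20.
Add 4 hours and 50 minutes flight time → 8:35 PM UTC.
Nordhavn is UTC+12:00, so local arrival = 8:35 PM + 12:00 = 8:35 AM on Nov 21.
Layover = 4:15 PM − 8:35 AM = 7 hours 40 minutes.

7 hours 40 minutes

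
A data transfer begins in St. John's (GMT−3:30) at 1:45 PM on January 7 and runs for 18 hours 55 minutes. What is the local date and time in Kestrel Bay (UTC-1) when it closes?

11:10 AM on January 8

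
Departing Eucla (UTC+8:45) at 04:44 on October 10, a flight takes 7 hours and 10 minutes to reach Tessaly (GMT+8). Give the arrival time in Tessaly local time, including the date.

11:09 on Oct 10

Tessaly is 0:45 behind Eucla.
After 7 hours and 10 minutes it is 11:54 in Eucla.
Shift by the zone difference: 11:54 − 0:45 = 11:09 on Oct 10 in Tessaly.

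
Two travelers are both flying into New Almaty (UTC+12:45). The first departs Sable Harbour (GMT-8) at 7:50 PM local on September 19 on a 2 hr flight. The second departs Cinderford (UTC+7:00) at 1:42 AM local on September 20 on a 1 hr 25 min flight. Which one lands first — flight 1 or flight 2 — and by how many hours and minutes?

the second, by 9 hours 43 minutes

Flight 1 in UTC: 7:50 PM + 8:00 = 3:50 AM on Sep 20.
+2 hours → arrive 5:50 AM UTC on Sep 20.
Flight 2 in UTC: 1:42 AM − 7:00 = 6:42 PM on Sep 19.
+1 hour and 25 minutes → arrive 8:07 PM UTC on Sep 19.
Flight 2 lands earlier by 9 hours 43 minutes.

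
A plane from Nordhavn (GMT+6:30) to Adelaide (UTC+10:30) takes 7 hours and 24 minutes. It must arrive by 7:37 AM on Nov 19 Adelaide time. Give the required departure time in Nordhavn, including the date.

8:13 PM on November 18

Target arrival in UTC: 7:37 AM − 10:30 = 9:07 PM on Nov 18.
Subtract 7 hours 24 minutes → departure 1:43 PM UTC on Nov 18.
Nordhavn is UTC+6:30: 1:43 PM + 6:30 = 8:13 PM on Nov 18.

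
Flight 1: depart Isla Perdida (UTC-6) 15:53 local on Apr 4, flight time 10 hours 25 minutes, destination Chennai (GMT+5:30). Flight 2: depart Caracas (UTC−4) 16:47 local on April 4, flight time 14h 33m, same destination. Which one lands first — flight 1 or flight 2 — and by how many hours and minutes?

the first, by 3 hours 2 minutes

Flight 1 in UTC: 15:53 + 6:00 = 21:53 on Apr 4.
+10 hours and 25 minutes → arrive 08:18 UTC on Apr 5.
Flight 2 in UTC: 16:47 + 4:00 = 20:47 on Apr 4.
+14 hours and 33 minutes → arrive 11:20 UTC on Apr 5.
Flight 1 lands earlier by 3 hours 2 minutes.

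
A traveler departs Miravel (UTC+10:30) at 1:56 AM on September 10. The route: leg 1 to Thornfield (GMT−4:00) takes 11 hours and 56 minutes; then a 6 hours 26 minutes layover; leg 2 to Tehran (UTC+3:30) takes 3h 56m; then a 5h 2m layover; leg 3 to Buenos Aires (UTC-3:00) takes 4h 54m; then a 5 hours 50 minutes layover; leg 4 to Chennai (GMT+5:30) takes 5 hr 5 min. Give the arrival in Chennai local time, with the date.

Convert departure to UTC: 1:56 AM − 10:30 = 3:26 PM UTC on Sep 9.
Add 11 hours and 56 minutes leg 1 → 3:22 AM UTC (Sep 10).
Add 6 hours 26 minutes layover in Thornfield → 9:48 AM UTC.
Add 3 hours and 56 minutes leg 2 → 1:44 PM UTC.
Add 5 hours 2 minutes layover in Tehran → 6:46 PM UTC.
Add 4 hours and 54 minutes leg 3 → 11:40 PM UTC.
Add 5 hours and 50 minutes layover in Buenos Aires → 5:30 AM UTC (Sep 11).
Add 5 hours 5 minutes leg 4 → 10:35 AM UTC.
Chennai is UTC+5:30, so local arrival = 10:35 AM + 5:30 = 4:05 PM on Sep 11.

4:05 PM on September 11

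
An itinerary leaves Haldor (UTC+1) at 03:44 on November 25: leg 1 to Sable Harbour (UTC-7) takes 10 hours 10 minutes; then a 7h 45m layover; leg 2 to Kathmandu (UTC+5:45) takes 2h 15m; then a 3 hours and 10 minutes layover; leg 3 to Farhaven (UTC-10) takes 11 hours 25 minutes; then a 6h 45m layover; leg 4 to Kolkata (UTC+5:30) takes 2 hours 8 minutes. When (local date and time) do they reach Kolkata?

Convert departure to UTC: 03:44 − 1:00 = 02:44 UTC on Nov 25.
Add 10 hours 10 minutes leg 1 → 12:54 UTC.
Add 7 hours 45 minutes layover in Sable Harbour → 20:39 UTC.
Add 2 hours and 15 minutes leg 2 → 22:54 UTC.
Add 3 hours 10 minutes layover in Kathmandu → 02:04 UTC (Nov 26).
Add 11 hours and 25 minutes leg 3 → 13:29 UTC.
Add 6 hours and 45 minutes layover in Farhaven → 20:14 UTC.
Add 2 hours and 8 minutes leg 4 → 22:22 UTC.
Kolkata is UTC+5:30, so local arrival = 22:22 + 5:30 = 03:52 on Nov 27.

03:52 on November 27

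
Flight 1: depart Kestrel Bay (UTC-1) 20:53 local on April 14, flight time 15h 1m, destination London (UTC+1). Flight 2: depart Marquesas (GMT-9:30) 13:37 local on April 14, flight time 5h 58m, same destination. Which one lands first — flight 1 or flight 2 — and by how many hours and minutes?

Flight 1 in UTC: 20:53 + 1:00 = 21:53 on Apr 14.
+15 hours and 1 minute → arrive 12:54 UTC on Apr 15.
Flight 2 in UTC: 13:37 + 9:30 = 23:07 on Apr 14.
+5 hours and 58 minutes → arrive 05:05 UTC on Apr 15.
Flight 2 lands earlier by 7 hours 49 minutes.

the second, by 7 hours 49 minutes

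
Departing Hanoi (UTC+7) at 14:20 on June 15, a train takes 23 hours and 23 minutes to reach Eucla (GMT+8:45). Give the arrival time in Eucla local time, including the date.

Eucla is 1:45 ahead of Hanoi.
After 23 hours and 23 minutes it is 13:43 (Jun 16) in Hanoi.
Shift by the zone difference: 13:43 + 1:45 = 15:28 on Jun 16 in Eucla.

15:28 on June 16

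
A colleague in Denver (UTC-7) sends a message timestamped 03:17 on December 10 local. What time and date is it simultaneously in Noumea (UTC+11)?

In UTC: 03:17 + 7:00 = 10:17 on Dec 10.
Noumea is UTC+11:00: 10:17 + 11:00 = 21:17 on Dec 10.

21:17 on Dec 10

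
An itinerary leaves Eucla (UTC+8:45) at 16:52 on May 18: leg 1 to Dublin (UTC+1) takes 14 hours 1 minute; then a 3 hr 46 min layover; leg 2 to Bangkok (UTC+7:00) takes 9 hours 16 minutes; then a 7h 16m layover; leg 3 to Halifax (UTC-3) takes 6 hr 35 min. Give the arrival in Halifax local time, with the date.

Convert departure to UTC: 16:52 − 8:45 = 08:07 UTC on May 18.
Add 14 hours 1 minute leg 1 → 22:08 UTC.
Add 3 hours and 46 minutes layover in Dublin → 01:54 UTC (May 19).
Add 9 hours and 16 minutes leg 2 → 11:10 UTC.
Add 7 hours 16 minutes layover in Bangkok → 18:26 UTC.
Add 6 hours 35 minutes leg 3 → 01:01 UTC (May 20).
Halifax is UTC−3:00, so local arrival = 01:01 − 3:00 = 22:01 on May 19.

22:01 on May 19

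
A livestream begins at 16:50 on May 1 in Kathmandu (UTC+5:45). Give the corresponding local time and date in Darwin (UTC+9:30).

20:35 on May 1

In UTC: 16:50 − 5:45 = 11:05 on May 1.
Darwin is UTC+9:30: 11:05 + 9:30 = 20:35 on May 1.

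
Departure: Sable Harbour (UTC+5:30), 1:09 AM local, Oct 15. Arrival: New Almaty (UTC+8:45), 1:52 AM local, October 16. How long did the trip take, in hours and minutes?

Departure in UTC: 1:09 AM − 5:30 = 7:39 PM on Oct 14.
Arrival in UTC: 1:52 AM − 8:45 = 5:07 PM on Oct 15.
Elapsed = 5:07 PM − 7:39 PM (+1 day) = 21 hours 28 minutes.

21 hours 28 minutes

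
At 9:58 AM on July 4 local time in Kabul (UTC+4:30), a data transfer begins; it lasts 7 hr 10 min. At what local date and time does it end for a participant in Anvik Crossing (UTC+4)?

Anvik Crossing is 0:30 behind Kabul.
After 7 hours 10 minutes it is 5:08 PM in Kabul.
Shift by the zone difference: 5:08 PM − 0:30 = 4:38 PM on Jul 4 in Anvik Crossing.

4:38 PM on July 4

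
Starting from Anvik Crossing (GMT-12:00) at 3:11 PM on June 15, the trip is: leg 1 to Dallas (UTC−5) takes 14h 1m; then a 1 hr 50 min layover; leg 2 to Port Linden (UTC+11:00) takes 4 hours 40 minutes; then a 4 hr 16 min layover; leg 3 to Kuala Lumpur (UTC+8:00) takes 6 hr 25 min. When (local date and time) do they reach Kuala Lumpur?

6:23 PM on Jun 17

Convert departure to UTC: 3:11 PM + 12:00 = 3:11 AM UTC on Jun 16.
Add 14 hours 1 minute leg 1 → 5:12 PM UTC.
Add 1 hour 50 minutes layover in Dallas → 7:02 PM UTC.
Add 4 hours and 40 minutes leg 2 → 11:42 PM UTC.
Add 4 hours and 16 minutes layover in Port Linden → 3:58 AM UTC (Jun 17).
Add 6 hours and 25 minutes leg 3 → 10:23 AM UTC.
Kuala Lumpur is UTC+8:00, so local arrival = 10:23 AM + 8:00 = 6:23 PM on Jun 17.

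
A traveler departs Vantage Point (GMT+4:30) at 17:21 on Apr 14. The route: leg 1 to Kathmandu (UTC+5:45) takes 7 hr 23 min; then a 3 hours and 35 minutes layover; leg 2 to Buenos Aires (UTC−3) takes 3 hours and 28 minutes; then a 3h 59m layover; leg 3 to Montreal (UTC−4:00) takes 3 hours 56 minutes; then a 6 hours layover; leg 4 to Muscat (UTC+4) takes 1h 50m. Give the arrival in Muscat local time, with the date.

23:02 on April 15

Convert departure to UTC: 17:21 − 4:30 = 12:51 UTC on Apr 14.
Add 7 hours 23 minutes leg 1 → 20:14 UTC.
Add 3 hours and 35 minutes layover in Kathmandu → 23:49 UTC.
Add 3 hours 28 minutes leg 2 → 03:17 UTC (Apr 15).
Add 3 hours and 59 minutes layover in Buenos Aires → 07:16 UTC.
Add 3 hours and 56 minutes leg 3 → 11:12 UTC.
Add 6 hours layover in Montreal → 17:12 UTC.
Add 1 hour and 50 minutes leg 4 → 19:02 UTC.
Muscat is UTC+4:00, so local arrival = 19:02 + 4:00 = 23:02 on Apr 15.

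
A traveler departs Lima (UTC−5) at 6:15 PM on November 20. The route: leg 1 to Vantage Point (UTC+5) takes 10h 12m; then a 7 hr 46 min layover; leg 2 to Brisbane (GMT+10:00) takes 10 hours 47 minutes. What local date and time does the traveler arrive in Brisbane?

2:00 PM on November 22

Convert departure to UTC: 6:15 PM + 5:00 = 11:15 PM UTC on Nov 20.
Add 10 hours 12 minutes leg 1 → 9:27 AM UTC (Nov 21).
Add 7 hours and 46 minutes layover in Vantage Point → 5:13 PM UTC.
Add 10 hours 47 minutes leg 2 → 4:00 AM UTC (Nov 22).
Brisbane is UTC+10:00, so local arrival = 4:00 AM + 10:00 = 2:00 PM on Nov 22.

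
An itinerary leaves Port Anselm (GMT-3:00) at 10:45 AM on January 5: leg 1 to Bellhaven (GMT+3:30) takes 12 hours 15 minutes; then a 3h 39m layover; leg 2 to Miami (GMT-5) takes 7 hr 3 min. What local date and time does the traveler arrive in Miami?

Convert departure to UTC: 10:45 AM + 3:00 = 1:45 PM UTC on Jan 5.
Add 12 hours and 15 minutes leg 1 → 2:00 AM UTC (Jan 6).
Add 3 hours 39 minutes layover in Bellhaven → 5:39 AM UTC.
Add 7 hours 3 minutes leg 2 → 12:42 PM UTC.
Miami is UTC−5:00, so local arrival = 12:42 PM − 5:00 = 7:42 AM on Jan 6.

7:42 AM on January 6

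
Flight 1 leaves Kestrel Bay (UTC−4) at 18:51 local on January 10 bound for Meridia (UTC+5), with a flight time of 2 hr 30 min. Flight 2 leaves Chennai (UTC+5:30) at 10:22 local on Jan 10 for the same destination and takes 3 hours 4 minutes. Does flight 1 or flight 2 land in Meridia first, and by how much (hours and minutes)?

the second, by 17 hours 25 minutes

Flight 1 in UTC: 18:51 + 4:00 = 22:51 on Jan 10.
+2 hours and 30 minutes → arrive 01:21 UTC on Jan 11.
Flight 2 in UTC: 10:22 − 5:30 = 04:52 on Jan 10.
+3 hours and 4 minutes → arrive 07:56 UTC on Jan 10.
Flight 2 lands earlier by 17 hours 25 minutes.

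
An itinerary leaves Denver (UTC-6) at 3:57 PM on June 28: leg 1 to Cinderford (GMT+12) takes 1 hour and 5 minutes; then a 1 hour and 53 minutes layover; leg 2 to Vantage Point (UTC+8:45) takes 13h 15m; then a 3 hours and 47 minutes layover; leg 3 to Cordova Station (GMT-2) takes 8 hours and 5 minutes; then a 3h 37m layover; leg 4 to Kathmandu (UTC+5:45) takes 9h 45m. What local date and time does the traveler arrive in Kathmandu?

9:09 PM on June 30

Convert departure to UTC: 3:57 PM + 6:00 = 9:57 PM UTC on Jun 28.
Add 1 hour 5 minutes leg 1 → 11:02 PM UTC.
Add 1 hour 53 minutes layover in Cinderford → 12:55 AM UTC (Jun 29).
Add 13 hours 15 minutes leg 2 → 2:10 PM UTC.
Add 3 hours 47 minutes layover in Vantage Point → 5:57 PM UTC.
Add 8 hours 5 minutes leg 3 → 2:02 AM UTC (Jun 30).
Add 3 hours 37 minutes layover in Cordova Station → 5:39 AM UTC.
Add 9 hours and 45 minutes leg 4 → 3:24 PM UTC.
Kathmandu is UTC+5:45, so local arrival = 3:24 PM + 5:45 = 9:09 PM on Jun 30.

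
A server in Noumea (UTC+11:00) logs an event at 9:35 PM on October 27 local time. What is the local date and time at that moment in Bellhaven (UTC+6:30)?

5:05 PM on Oct 27

Bellhaven is 4:30 behind Noumea.
Shift by the zone difference: 9:35 PM − 4:30 = 5:05 PM on Oct 27 in Bellhaven.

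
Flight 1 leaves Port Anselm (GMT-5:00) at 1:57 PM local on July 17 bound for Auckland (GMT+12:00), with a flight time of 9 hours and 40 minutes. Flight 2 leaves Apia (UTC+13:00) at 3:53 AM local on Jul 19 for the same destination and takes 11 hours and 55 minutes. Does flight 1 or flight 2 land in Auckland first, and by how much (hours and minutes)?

Flight 1 in UTC: 1:57 PM + 5:00 = 6:57 PM on Jul 17.
+9 hours and 40 minutes → arrive 4:37 AM UTC on Jul 18.
Flight 2 in UTC: 3:53 AM − 13:00 = 2:53 PM on Jul 18.
+11 hours 55 minutes → arrive 2:48 AM UTC on Jul 19.
Flight 1 lands earlier by 22 hours 11 minutes.

the first, by 22 hours 11 minutes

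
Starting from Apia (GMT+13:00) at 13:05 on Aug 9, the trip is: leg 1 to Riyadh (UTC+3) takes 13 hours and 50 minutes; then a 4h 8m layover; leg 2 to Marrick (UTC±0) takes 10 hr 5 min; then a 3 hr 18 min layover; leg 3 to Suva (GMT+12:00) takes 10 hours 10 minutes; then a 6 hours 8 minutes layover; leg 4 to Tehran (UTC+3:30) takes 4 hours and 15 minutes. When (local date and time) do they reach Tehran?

07:29 on Aug 11

Convert departure to UTC: 13:05 − 13:00 = 00:05 UTC on Aug 9.
Add 13 hours 50 minutes leg 1 → 13:55 UTC.
Add 4 hours and 8 minutes layover in Riyadh → 18:03 UTC.
Add 10 hours and 5 minutes leg 2 → 04:08 UTC (Aug 10).
Add 3 hours and 18 minutes layover in Marrick → 07:26 UTC.
Add 10 hours 10 minutes leg 3 → 17:36 UTC.
Add 6 hours and 8 minutes layover in Suva → 23:44 UTC.
Add 4 hours 15 minutes leg 4 → 03:59 UTC (Aug 11).
Tehran is UTC+3:30, so local arrival = 03:59 + 3:30 = 07:29 on Aug 11.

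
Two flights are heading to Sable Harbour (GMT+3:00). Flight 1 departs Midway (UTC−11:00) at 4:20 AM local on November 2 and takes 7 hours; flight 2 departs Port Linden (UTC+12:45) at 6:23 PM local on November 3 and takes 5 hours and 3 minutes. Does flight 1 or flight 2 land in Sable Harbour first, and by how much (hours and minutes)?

the first, by 12 hours 21 minutes

Flight 1 in UTC: 4:20 AM + 11:00 = 3:20 PM on Nov 2.
+7 hours → arrive 10:20 PM UTC on Nov 2.
Flight 2 in UTC: 6:23 PM − 12:45 = 5:38 AM on Nov 3.
+5 hours and 3 minutes → arrive 10:41 AM UTC on Nov 3.
Flight 1 lands earlier by 12 hours 21 minutes.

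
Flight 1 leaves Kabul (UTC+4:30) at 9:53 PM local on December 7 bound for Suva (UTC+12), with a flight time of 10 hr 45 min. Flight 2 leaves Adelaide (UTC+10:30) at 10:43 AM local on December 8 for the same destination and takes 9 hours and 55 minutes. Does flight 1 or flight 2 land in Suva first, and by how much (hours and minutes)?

Flight 1 in UTC: 9:53 PM − 4:30 = 5:23 PM on Dec 7.
+10 hours 45 minutes → arrive 4:08 AM UTC on Dec 8.
Flight 2 in UTC: 10:43 AM − 10:30 = 12:13 AM on Dec 8.
+9 hours 55 minutes → arrive 10:08 AM UTC on Dec 8.
Flight 1 lands earlier by 6 hours.

the first, by 6 hours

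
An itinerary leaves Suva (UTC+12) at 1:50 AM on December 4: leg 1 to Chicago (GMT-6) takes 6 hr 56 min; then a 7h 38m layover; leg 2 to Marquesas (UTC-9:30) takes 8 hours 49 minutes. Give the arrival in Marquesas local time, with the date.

3:43 AM on December 4

Convert departure to UTC: 1:50 AM − 12:00 = 1:50 PM UTC on Dec 3.
Add 6 hours and 56 minutes leg 1 → 8:46 PM UTC.
Add 7 hours 38 minutes layover in Chicago → 4:24 AM UTC (Dec 4).
Add 8 hours and 49 minutes leg 2 → 1:13 PM UTC.
Marquesas is UTC−9:30, so local arrival = 1:13 PM − 9:30 = 3:43 AM on Dec 4.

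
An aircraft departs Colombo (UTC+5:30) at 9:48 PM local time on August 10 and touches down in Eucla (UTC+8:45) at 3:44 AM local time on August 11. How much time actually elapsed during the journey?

2 hours 41 minutes

Departure in UTC: 9:48 PM − 5:30 = 4:18 PM on Aug 10.
Arrival in UTC: 3:44 AM − 8:45 = 6:59 PM on Aug 10.
Elapsed = 6:59 PM − 4:18 PM = 2 hours 41 minutes.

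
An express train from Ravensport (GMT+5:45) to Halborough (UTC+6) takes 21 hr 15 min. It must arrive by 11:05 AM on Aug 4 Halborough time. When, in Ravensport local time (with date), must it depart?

Target arrival in UTC: 11:05 AM − 6:00 = 5:05 AM on Aug 4.
Subtract 21 hours and 15 minutes → departure 7:50 AM UTC on Aug 3.
Ravensport is UTC+5:45: 7:50 AM + 5:45 = 1:35 PM on Aug 3.

1:35 PM on August 3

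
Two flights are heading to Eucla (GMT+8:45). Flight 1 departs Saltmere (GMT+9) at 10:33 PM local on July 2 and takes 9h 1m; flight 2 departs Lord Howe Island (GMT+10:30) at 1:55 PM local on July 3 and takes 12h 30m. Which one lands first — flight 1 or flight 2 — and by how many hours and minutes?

Flight 1 in UTC: 10:33 PM − 9:00 = 1:33 PM on Jul 2.
+9 hours and 1 minute → arrive 10:34 PM UTC on Jul 2.
Flight 2 in UTC: 1:55 PM − 10:30 = 3:25 AM on Jul 3.
+12 hours and 30 minutes → arrive 3:55 PM UTC on Jul 3.
Flight 1 lands earlier by 17 hours 21 minutes.

the first, by 17 hours 21 minutes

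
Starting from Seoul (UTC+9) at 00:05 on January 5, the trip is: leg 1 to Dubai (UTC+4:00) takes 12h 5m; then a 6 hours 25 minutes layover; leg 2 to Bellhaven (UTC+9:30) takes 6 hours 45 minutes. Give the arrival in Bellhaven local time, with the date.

Convert departure to UTC: 00:05 − 9:00 = 15:05 UTC on Jan 4.
Add 12 hours and 5 minutes leg 1 → 03:10 UTC (Jan 5).
Add 6 hours and 25 minutes layover in Dubai → 09:35 UTC.
Add 6 hours and 45 minutes leg 2 → 16:20 UTC.
Bellhaven is UTC+9:30, so local arrival = 16:20 + 9:30 = 01:50 on Jan 6.

01:50 on January 6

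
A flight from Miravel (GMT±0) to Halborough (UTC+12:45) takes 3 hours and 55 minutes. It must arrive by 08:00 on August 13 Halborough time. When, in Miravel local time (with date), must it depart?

Target arrival in UTC: 08:00 − 12:45 = 19:15 on Aug 12.
Subtract 3 hours 55 minutes → departure 15:20 UTC on Aug 12.
Miravel is UTC+0, so departure is 15:20 on Aug 12.

15:20 on August 12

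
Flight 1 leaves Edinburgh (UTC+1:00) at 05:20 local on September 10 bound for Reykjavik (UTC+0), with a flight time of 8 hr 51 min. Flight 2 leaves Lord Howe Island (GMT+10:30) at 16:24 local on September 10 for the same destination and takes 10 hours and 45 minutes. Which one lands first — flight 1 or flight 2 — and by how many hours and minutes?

the first, by 3 hours 28 minutes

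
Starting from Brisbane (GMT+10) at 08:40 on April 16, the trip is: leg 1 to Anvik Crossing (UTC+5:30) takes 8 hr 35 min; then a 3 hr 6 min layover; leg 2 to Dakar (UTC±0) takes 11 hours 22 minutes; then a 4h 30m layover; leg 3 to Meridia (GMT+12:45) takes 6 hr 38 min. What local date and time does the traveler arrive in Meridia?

21:36 on April 17

Convert departure to UTC: 08:40 − 10:00 = 22:40 UTC on Apr 15.
Add 8 hours and 35 minutes leg 1 → 07:15 UTC (Apr 16).
Add 3 hours 6 minutes layover in Anvik Crossing → 10:21 UTC.
Add 11 hours and 22 minutes leg 2 → 21:43 UTC.
Add 4 hours and 30 minutes layover in Dakar → 02:13 UTC (Apr 17).
Add 6 hours 38 minutes leg 3 → 08:51 UTC.
Meridia is UTC+12:45, so local arrival = 08:51 + 12:45 = 21:36 on Apr 17.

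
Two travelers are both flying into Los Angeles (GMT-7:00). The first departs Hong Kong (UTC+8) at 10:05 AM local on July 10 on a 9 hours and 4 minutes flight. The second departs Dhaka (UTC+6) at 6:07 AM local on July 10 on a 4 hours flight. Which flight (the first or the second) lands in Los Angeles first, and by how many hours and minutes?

Flight 1 in UTC: 10:05 AM − 8:00 = 2:05 AM on Jul 10.
+9 hours and 4 minutes → arrive 11:09 AM UTC on Jul 10.
Flight 2 in UTC: 6:07 AM − 6:00 = 12:07 AM on Jul 10.
+4 hours → arrive 4:07 AM UTC on Jul 10.
Flight 2 lands earlier by 7 hours 2 minutes.

the second, by 7 hours 2 minutes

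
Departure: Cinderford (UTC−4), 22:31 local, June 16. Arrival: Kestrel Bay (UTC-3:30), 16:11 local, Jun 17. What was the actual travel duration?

Departure in UTC: 22:31 + 4:00 = 02:31 on Jun 17.
Arrival in UTC: 16:11 + 3:30 = 19:41 on Jun 17.
Elapsed = 19:41 − 02:31 = 17 hours 10 minutes.

17 hours 10 minutes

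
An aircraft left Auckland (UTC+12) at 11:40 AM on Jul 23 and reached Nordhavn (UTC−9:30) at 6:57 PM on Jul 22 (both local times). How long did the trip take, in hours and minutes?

4 hours 47 minutes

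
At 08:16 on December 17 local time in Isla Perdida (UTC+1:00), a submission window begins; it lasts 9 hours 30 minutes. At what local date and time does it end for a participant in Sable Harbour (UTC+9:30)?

Sable Harbour is 8:30 ahead of Isla Perdida.
After 9 hours and 30 minutes it is 17:46 in Isla Perdida.
Shift by the zone difference: 17:46 + 8:30 = 02:16 on Dec 18 in Sable Harbour.

02:16 on December 18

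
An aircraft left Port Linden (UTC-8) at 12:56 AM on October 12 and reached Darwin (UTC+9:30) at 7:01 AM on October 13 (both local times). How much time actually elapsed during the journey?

12 hours 35 minutes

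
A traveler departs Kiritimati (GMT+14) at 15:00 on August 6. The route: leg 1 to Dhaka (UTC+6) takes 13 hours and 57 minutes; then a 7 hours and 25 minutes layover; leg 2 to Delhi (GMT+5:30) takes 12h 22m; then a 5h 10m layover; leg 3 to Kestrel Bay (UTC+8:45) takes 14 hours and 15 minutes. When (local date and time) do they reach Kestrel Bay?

Convert departure to UTC: 15:00 − 14:00 = 01:00 UTC on Aug 6.
Add 13 hours 57 minutes leg 1 → 14:57 UTC.
Add 7 hours 25 minutes layover in Dhaka → 22:22 UTC.
Add 12 hours 22 minutes leg 2 → 10:44 UTC (Aug 7).
Add 5 hours and 10 minutes layover in Delhi → 15:54 UTC.
Add 14 hours and 15 minutes leg 3 → 06:09 UTC (Aug 8).
Kestrel Bay is UTC+8:45, so local arrival = 06:09 + 8:45 = 14:54 on Aug 8.

14:54 on Aug 8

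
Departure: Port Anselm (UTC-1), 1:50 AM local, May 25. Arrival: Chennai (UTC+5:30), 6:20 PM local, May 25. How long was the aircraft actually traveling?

10 hours

Departure in UTC: 1:50 AM + 1:00 = 2:50 AM on May 25.
Arrival in UTC: 6:20 PM − 5:30 = 12:50 PM on May 25.
Elapsed = 12:50 PM − 2:50 AM = 10 hours.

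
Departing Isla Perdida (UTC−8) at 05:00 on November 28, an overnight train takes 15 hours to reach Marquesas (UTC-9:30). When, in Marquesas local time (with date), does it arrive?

18:30 on November 28

Marquesas is 1:30 behind Isla Perdida.
After 15 hours it is 20:00 in Isla Perdida.
Shift by the zone difference: 20:00 − 1:30 = 18:30 on Nov 28 in Marquesas.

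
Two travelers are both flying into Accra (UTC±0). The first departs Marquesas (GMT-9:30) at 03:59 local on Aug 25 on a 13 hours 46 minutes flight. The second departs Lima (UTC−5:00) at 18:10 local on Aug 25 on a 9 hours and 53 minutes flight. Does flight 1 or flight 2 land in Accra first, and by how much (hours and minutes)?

Flight 1 in UTC: 03:59 + 9:30 = 13:29 on Aug 25.
+13 hours and 46 minutes → arrive 03:15 UTC on Aug 26.
Flight 2 in UTC: 18:10 + 5:00 = 23:10 on Aug 25.
+9 hours and 53 minutes → arrive 09:03 UTC on Aug 26.
Flight 1 lands earlier by 5 hours 48 minutes.

the first, by 5 hours 48 minutes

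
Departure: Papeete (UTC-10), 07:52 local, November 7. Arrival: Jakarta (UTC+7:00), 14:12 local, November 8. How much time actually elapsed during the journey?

Departure in UTC: 07:52 + 10:00 = 17:52 on Nov 7.
Arrival in UTC: 14:12 − 7:00 = 07:12 on Nov 8.
Elapsed = 07:12 − 17:52 (+1 day) = 13 hours 20 minutes.

13 hours 20 minutes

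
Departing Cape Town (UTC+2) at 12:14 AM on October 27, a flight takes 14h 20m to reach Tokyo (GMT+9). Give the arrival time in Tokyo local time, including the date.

9:34 PM on October 27

Convert departure to UTC: 12:14 AM − 2:00 = 10:14 PM UTC on Oct 26.
Add 14 hours and 20 minutes travel time → 12:34 PM UTC (Oct 27).
Tokyo is UTC+9:00, so local arrival = 12:34 PM + 9:00 = 9:34 PM on Oct 27.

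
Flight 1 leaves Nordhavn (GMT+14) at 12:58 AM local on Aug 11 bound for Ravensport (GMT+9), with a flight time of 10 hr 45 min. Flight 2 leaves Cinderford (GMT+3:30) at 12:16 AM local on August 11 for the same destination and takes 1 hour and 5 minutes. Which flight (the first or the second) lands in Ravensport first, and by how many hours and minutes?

the first, by 8 minutes

Flight 1 in UTC: 12:58 AM − 14:00 = 10:58 AM on Aug 10.
+10 hours 45 minutes → arrive 9:43 PM UTC on Aug 10.
Flight 2 in UTC: 12:16 AM − 3:30 = 8:46 PM on Aug 10.
+1 hour and 5 minutes → arrive 9:51 PM UTC on Aug 10.
Flight 1 lands earlier by 8 minutes.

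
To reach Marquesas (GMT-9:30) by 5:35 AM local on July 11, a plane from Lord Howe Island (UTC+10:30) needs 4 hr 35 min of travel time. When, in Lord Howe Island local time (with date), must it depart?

9:00 PM on July 11

Target arrival in UTC: 5:35 AM + 9:30 = 3:05 PM on Jul 11.
Subtract 4 hours and 35 minutes → departure 10:30 AM UTC on Jul 11.
Lord Howe Island is UTC+10:30: 10:30 AM + 10:30 = 9:00 PM on Jul 11.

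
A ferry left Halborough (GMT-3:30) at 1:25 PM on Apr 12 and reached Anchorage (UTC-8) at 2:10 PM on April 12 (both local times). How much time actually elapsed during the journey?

Anchorage is 4:30 behind Halborough.
Clock-face elapsed time (ignoring zones) is 45 minutes.
Actual elapsed = 45 minutes + 4:30 = 5 hours 15 minutes.

5 hours 15 minutes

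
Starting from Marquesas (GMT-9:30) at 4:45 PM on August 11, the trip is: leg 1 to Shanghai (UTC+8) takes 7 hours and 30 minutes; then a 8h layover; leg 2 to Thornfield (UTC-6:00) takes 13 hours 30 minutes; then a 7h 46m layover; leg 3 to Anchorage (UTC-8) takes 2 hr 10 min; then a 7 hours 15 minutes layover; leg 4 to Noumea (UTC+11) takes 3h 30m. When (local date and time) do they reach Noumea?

2:56 PM on August 14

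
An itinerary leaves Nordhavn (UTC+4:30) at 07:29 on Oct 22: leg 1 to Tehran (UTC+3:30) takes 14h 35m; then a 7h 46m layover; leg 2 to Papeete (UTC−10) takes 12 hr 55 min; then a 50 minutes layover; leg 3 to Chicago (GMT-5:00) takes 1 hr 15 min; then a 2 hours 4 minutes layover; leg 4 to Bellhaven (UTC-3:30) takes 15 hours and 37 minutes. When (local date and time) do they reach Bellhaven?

06:31 on Oct 24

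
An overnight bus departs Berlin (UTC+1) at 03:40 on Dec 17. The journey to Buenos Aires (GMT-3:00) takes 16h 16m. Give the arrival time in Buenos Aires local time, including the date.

15:56 on December 17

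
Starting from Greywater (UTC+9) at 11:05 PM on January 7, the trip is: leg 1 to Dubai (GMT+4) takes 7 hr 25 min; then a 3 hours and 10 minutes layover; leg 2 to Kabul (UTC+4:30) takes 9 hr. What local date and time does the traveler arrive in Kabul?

2:10 PM on January 8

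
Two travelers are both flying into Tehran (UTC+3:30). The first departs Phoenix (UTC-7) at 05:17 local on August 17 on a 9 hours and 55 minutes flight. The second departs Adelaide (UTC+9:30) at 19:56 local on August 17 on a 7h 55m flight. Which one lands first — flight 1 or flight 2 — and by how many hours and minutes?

the second, by 3 hours 51 minutes

Flight 1 in UTC: 05:17 + 7:00 = 12:17 on Aug 17.
+9 hours and 55 minutes → arrive 22:12 UTC on Aug 17.
Flight 2 in UTC: 19:56 − 9:30 = 10:26 on Aug 17.
+7 hours 55 minutes → arrive 18:21 UTC on Aug 17.
Flight 2 lands earlier by 3 hours 51 minutes.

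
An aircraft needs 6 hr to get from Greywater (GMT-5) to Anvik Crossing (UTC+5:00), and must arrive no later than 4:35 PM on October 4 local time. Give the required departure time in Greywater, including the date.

Target arrival in UTC: 4:35 PM − 5:00 = 11:35 AM on Oct 4.
Subtract 6 hours → departure 5:35 AM UTC on Oct 4.
Greywater is UTC−5:00: 5:35 AM − 5:00 = 12:35 AM on Oct 4.

12:35 AM on October 4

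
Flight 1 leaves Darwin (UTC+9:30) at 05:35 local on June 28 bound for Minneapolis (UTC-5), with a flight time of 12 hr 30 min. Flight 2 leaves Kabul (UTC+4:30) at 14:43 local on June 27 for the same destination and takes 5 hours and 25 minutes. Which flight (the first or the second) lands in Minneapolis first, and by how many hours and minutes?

the second, by 16 hours 57 minutes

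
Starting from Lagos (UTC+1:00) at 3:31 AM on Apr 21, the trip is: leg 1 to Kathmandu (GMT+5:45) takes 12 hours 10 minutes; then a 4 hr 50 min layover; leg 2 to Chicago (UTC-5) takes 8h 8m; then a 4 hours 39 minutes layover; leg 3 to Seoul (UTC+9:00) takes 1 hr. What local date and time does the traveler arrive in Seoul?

Convert departure to UTC: 3:31 AM − 1:00 = 2:31 AM UTC on Apr 21.
Add 12 hours and 10 minutes leg 1 → 2:41 PM UTC.
Add 4 hours and 50 minutes layover in Kathmandu → 7:31 PM UTC.
Add 8 hours 8 minutes leg 2 → 3:39 AM UTC (Apr 22).
Add 4 hours and 39 minutes layover in Chicago → 8:18 AM UTC.
Add 1 hour leg 3 → 9:18 AM UTC.
Seoul is UTC+9:00, so local arrival = 9:18 AM + 9:00 = 6:18 PM on Apr 22.

6:18 PM on Apr 22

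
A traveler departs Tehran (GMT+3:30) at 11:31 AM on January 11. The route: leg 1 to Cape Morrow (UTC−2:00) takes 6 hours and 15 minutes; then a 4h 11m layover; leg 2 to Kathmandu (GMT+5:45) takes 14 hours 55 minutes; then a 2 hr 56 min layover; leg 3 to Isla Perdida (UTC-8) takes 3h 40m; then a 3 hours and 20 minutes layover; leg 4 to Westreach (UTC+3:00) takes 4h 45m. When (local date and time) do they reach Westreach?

Convert departure to UTC: 11:31 AM − 3:30 = 8:01 AM UTC on Jan 11.
Add 6 hours 15 minutes leg 1 → 2:16 PM UTC.
Add 4 hours and 11 minutes layover in Cape Morrow → 6:27 PM UTC.
Add 14 hours and 55 minutes leg 2 → 9:22 AM UTC (Jan 12).
Add 2 hours 56 minutes layover in Kathmandu → 12:18 PM UTC.
Add 3 hours and 40 minutes leg 3 → 3:58 PM UTC.
Add 3 hours 20 minutes layover in Isla Perdida → 7:18 PM UTC.
Add 4 hours 45 minutes leg 4 → 12:03 AM UTC (Jan 13).
Westreach is UTC+3:00, so local arrival = 12:03 AM + 3:00 = 3:03 AM on Jan 13.

3:03 AM on January 13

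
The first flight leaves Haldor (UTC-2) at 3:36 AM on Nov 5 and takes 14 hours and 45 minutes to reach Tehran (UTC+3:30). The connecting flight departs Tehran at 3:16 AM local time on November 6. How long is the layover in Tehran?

Convert departure to UTC: 3:36 AM + 2:00 = 5:36 AM UTC on Nov 5.
Add 14 hours and 45 minutes flight time → 8:21 PM UTC.
Tehran is UTC+3:30, so local arrival = 8:21 PM + 3:30 = 11:51 PM on Nov 5.
Layover = 3:16 AM − 11:51 PM (+1 day) = 3 hours 25 minutes.

3 hours 25 minutes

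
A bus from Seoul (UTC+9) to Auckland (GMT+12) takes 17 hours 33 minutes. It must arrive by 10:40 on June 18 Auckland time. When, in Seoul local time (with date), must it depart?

14:07 on June 17

Target arrival in UTC: 10:40 − 12:00 = 22:40 on Jun 17.
Subtract 17 hours and 33 minutes → departure 05:07 UTC on Jun 17.
Seoul is UTC+9:00: 05:07 + 9:00 = 14:07 on Jun 17.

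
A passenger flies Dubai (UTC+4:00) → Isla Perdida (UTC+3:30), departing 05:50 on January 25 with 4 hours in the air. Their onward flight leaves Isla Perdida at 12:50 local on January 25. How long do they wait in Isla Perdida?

3 hours 30 minutes

Convert departure to UTC: 05:50 − 4:00 = 01:50 UTC on Jan 25.
Add 4 hours flight time → 05:50 UTC.
Isla Perdida is UTC+3:30, so local arrival = 05:50 + 3:30 = 09:20 on Jan 25.
Layover = 12:50 − 09:20 = 3 hours 30 minutes.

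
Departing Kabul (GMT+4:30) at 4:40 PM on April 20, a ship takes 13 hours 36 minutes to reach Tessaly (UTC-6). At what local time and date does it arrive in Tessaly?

Convert departure to UTC: 4:40 PM − 4:30 = 12:10 PM UTC on Apr 20.
Add 13 hours 36 minutes travel time → 1:46 AM UTC (Apr 21).
Tessaly is UTC−6:00, so local arrival = 1:46 AM − 6:00 = 7:46 PM on Apr 20.

7:46 PM on Apr 20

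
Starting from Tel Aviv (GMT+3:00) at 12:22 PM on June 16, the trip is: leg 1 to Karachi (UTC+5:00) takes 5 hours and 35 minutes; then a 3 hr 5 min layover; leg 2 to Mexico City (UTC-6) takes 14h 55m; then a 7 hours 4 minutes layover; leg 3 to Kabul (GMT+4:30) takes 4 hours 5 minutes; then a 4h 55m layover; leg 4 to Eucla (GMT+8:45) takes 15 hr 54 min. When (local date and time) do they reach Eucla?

1:40 AM on June 19

Convert departure to UTC: 12:22 PM − 3:00 = 9:22 AM UTC on Jun 16.
Add 5 hours 35 minutes leg 1 → 2:57 PM UTC.
Add 3 hours and 5 minutes layover in Karachi → 6:02 PM UTC.
Add 14 hours and 55 minutes leg 2 → 8:57 AM UTC (Jun 17).
Add 7 hours 4 minutes layover in Mexico City → 4:01 PM UTC.
Add 4 hours 5 minutes leg 3 → 8:06 PM UTC.
Add 4 hours 55 minutes layover in Kabul → 1:01 AM UTC (Jun 18).
Add 15 hours and 54 minutes leg 4 → 4:55 PM UTC.
Eucla is UTC+8:45, so local arrival = 4:55 PM + 8:45 = 1:40 AM on Jun 19.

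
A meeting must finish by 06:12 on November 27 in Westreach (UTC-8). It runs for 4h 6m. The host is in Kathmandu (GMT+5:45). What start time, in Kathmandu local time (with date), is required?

15:51 on Nov 27

Target end time in UTC: 06:12 + 8:00 = 14:12 on Nov 27.
Subtract 4 hours and 6 minutes → start 10:06 UTC on Nov 27.
Kathmandu is UTC+5:45: 10:06 + 5:45 = 15:51 on Nov 27.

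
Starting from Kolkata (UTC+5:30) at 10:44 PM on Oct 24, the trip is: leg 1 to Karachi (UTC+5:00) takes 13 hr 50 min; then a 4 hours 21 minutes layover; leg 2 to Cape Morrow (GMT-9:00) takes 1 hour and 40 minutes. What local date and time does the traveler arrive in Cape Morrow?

4:05 AM on Oct 25

Convert departure to UTC: 10:44 PM − 5:30 = 5:14 PM UTC on Oct 24.
Add 13 hours 50 minutes leg 1 → 7:04 AM UTC (Oct 25).
Add 4 hours and 21 minutes layover in Karachi → 11:25 AM UTC.
Add 1 hour 40 minutes leg 2 → 1:05 PM UTC.
Cape Morrow is UTC−9:00, so local arrival = 1:05 PM − 9:00 = 4:05 AM on Oct 25.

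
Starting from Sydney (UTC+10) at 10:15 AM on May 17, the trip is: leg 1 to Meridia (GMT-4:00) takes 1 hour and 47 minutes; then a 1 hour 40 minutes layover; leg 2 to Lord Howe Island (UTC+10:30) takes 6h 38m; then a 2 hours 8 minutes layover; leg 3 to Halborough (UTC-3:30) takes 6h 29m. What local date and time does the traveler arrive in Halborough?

Convert departure to UTC: 10:15 AM − 10:00 = 12:15 AM UTC on May 17.
Add 1 hour and 47 minutes leg 1 → 2:02 AM UTC.
Add 1 hour 40 minutes layover in Meridia → 3:42 AM UTC.
Add 6 hours 38 minutes leg 2 → 10:20 AM UTC.
Add 2 hours and 8 minutes layover in Lord Howe Island → 12:28 PM UTC.
Add 6 hours 29 minutes leg 3 → 6:57 PM UTC.
Halborough is UTC−3:30, so local arrival = 6:57 PM − 3:30 = 3:27 PM on May 17.

3:27 PM on May 17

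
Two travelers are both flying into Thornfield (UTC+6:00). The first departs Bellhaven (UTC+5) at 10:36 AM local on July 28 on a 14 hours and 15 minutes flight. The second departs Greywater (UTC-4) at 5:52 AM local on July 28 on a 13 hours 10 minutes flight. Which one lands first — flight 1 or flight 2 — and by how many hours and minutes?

Flight 1 in UTC: 10:36 AM − 5:00 = 5:36 AM on Jul 28.
+14 hours 15 minutes → arrive 7:51 PM UTC on Jul 28.
Flight 2 in UTC: 5:52 AM + 4:00 = 9:52 AM on Jul 28.
+13 hours and 10 minutes → arrive 11:02 PM UTC on Jul 28.
Flight 1 lands earlier by 3 hours 11 minutes.

the first, by 3 hours 11 minutes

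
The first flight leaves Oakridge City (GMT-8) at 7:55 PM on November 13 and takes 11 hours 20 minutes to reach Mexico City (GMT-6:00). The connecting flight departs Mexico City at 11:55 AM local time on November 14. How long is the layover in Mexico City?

2 hours 40 minutes

Convert departure to UTC: 7:55 PM + 8:00 = 3:55 AM UTC on Nov 14.
Add 11 hours 20 minutes flight time → 3:15 PM UTC.
Mexico City is UTC−6:00, so local arrival = 3:15 PM − 6:00 = 9:15 AM on Nov 14.
Layover = 11:55 AM − 9:15 AM = 2 hours 40 minutes.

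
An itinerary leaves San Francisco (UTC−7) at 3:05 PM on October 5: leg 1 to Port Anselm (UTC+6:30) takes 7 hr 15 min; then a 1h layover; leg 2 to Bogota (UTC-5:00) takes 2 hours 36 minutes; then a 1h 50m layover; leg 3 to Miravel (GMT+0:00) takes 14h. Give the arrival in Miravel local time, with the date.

Convert departure to UTC: 3:05 PM + 7:00 = 10:05 PM UTC on Oct 5.
Add 7 hours and 15 minutes leg 1 → 5:20 AM UTC (Oct 6).
Add 1 hour layover in Port Anselm → 6:20 AM UTC.
Add 2 hours 36 minutes leg 2 → 8:56 AM UTC.
Add 1 hour and 50 minutes layover in Bogota → 10:46 AM UTC.
Add 14 hours leg 3 → 12:46 AM UTC (Oct 7).
Miravel is UTC+0, so local arrival is the same: 12:46 AM on Oct 7.

12:46 AM on October 7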